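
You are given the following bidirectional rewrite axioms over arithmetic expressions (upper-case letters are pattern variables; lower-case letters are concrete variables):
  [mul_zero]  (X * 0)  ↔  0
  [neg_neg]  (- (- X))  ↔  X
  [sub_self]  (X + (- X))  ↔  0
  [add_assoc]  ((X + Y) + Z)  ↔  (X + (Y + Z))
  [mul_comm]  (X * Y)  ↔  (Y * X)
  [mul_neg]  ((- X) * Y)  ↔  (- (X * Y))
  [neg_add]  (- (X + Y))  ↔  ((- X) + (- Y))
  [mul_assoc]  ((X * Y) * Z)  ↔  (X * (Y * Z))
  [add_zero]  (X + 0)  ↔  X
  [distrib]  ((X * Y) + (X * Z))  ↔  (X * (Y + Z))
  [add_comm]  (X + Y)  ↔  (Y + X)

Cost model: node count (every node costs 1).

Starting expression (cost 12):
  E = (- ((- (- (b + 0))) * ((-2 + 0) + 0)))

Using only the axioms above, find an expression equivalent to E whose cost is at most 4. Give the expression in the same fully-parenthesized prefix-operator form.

(- (b * -2))   [cost 4]

step 1: neg_neg (→) rewrites (- (- (b + 0))) into (b + 0), now (- ((b + 0) * ((-2 + 0) + 0)))
step 2: add_zero (→) rewrites ((-2 + 0) + 0) into (-2 + 0), now (- ((b + 0) * (-2 + 0)))
step 3: add_zero (→) rewrites (-2 + 0) into -2, now (- ((b + 0) * -2))
step 4: add_zero (→) rewrites (b + 0) into b, reaching cost 4 (bound 4)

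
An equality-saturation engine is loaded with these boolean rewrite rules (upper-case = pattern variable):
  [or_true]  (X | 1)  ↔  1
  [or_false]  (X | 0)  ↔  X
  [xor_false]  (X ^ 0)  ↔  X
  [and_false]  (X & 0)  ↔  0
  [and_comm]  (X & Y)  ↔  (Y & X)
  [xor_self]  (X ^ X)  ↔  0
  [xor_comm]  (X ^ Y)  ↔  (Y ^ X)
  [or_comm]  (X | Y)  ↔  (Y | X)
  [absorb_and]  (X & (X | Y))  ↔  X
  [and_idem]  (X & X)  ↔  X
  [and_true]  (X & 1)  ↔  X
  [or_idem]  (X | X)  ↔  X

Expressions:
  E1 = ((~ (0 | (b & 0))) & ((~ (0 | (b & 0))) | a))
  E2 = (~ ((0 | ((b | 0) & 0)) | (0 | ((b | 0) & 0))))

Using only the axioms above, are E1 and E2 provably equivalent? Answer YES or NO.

YES

(1) ((~ (0 | (b & 0))) & ((~ (0 | (b & 0))) | a))  =[absorb_and →]=  (~ (0 | (b & 0)))
(2) b  =[or_false ←]=  (b | 0)    ⊢ (~ (0 | ((b | 0) & 0)))
(3) (0 | ((b | 0) & 0))  =[or_idem ←]=  ((0 | ((b | 0) & 0)) | (0 | ((b | 0) & 0)))    ⊢ E2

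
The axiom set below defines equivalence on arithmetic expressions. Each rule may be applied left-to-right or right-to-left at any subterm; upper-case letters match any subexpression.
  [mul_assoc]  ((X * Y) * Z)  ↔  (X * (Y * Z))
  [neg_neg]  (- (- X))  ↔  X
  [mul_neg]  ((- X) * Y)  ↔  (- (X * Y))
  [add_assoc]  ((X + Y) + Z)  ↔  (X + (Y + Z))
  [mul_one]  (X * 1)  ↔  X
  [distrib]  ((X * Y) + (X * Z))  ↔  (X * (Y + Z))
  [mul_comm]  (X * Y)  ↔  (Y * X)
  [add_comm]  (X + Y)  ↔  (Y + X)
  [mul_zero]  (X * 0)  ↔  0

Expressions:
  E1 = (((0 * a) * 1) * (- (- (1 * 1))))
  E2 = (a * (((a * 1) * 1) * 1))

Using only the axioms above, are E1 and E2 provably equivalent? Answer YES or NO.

NO

The axioms are sound identities: if E1 ↔* E2 then E1 and E2 evaluate identically under any assignment.
Under a=1: E1 evaluates to 0, E2 to 1. Distinct ⇒ no rewrite sequence connects them.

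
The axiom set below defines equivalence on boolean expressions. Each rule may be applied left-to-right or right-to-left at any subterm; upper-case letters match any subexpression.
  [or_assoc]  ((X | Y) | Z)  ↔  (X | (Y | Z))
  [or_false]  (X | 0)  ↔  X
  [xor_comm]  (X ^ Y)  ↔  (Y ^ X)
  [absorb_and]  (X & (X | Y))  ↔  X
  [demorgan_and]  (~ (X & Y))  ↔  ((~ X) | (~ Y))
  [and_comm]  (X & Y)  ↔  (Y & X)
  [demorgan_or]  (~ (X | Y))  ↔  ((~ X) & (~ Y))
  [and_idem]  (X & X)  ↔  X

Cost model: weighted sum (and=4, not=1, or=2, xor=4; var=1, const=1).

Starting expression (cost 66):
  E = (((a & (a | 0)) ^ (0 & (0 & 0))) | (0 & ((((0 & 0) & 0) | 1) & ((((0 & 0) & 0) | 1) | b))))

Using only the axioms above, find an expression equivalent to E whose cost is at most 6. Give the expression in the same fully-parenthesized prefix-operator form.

(1) ((((0 & 0) & 0) | 1) & ((((0 & 0) & 0) | 1) | b))  =[absorb_and →]=  (((0 & 0) & 0) | 1)    ⊢ (((a & (a | 0)) ^ (0 & (0 & 0))) | (0 & (((0 & 0) & 0) | 1)))
(2) (0 & 0)  =[and_idem →]=  0    ⊢ (((a & (a | 0)) ^ (0 & (0 & 0))) | (0 & ((0 & 0) | 1)))
(3) (0 & 0)  =[and_idem →]=  0    ⊢ (((a & (a | 0)) ^ (0 & (0 & 0))) | (0 & (0 | 1)))
(4) (0 & (0 | 1))  =[absorb_and →]=  0    ⊢ (((a & (a | 0)) ^ (0 & (0 & 0))) | 0)
(5) (0 & 0)  =[and_idem →]=  0    ⊢ (((a & (a | 0)) ^ (0 & 0)) | 0)
(6) (a & (a | 0))  =[and_comm →]=  ((a | 0) & a)    ⊢ ((((a | 0) & a) ^ (0 & 0)) | 0)
(7) (0 & 0)  =[and_idem →]=  0    ⊢ ((((a | 0) & a) ^ 0) | 0)
(8) (a | 0)  =[or_false →]=  a    ⊢ (((a & a) ^ 0) | 0)
(9) (a & a)  =[and_idem →]=  a    ⊢ ((a ^ 0) | 0)
(10) ((a ^ 0) | 0)  =[or_false →]=  (a ^ 0)    ⊢ cost 6, within 6

(a ^ 0)   [cost 6]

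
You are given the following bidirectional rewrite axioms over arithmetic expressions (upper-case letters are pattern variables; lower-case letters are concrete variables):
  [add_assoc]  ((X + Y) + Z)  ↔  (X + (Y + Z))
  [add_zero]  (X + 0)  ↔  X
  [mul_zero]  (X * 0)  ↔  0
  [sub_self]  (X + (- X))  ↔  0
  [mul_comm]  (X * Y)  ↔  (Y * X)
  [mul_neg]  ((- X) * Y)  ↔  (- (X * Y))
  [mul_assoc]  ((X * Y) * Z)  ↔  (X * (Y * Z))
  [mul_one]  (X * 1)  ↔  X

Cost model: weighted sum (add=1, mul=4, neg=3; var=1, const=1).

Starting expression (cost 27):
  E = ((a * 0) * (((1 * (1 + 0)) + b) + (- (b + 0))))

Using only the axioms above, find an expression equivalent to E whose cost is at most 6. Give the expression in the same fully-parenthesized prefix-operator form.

(0 * 1)   [cost 6]

1. [add_zero →] (1 + 0)  →  1;  E = ((a * 0) * (((1 * 1) + b) + (- (b + 0))))
2. [mul_zero →] (a * 0)  →  0;  E = (0 * (((1 * 1) + b) + (- (b + 0))))
3. [add_zero →] (b + 0)  →  b;  E = (0 * (((1 * 1) + b) + (- b)))
4. [add_assoc →] (((1 * 1) + b) + (- b))  →  ((1 * 1) + (b + (- b)));  E = (0 * ((1 * 1) + (b + (- b))))
5. [sub_self →] (b + (- b))  →  0;  E = (0 * ((1 * 1) + 0))
6. [add_zero →] ((1 * 1) + 0)  →  (1 * 1);  E = (0 * (1 * 1))
7. [mul_one →] (1 * 1)  →  1;  cost 6 ≤ 6, done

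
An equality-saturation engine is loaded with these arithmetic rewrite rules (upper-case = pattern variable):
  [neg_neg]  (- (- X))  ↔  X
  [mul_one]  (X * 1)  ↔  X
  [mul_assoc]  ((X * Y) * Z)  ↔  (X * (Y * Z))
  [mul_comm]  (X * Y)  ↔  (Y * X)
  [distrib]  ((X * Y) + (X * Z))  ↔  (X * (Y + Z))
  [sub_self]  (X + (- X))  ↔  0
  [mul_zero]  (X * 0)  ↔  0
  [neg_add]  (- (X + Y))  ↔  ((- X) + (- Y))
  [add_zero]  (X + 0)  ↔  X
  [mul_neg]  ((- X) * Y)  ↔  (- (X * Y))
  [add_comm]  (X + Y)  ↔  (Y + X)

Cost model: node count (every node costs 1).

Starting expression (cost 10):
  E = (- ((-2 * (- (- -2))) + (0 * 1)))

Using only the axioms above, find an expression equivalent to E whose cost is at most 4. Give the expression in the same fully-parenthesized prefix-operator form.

(1) (0 * 1)  =[mul_one →]=  0    ⊢ (- ((-2 * (- (- -2))) + 0))
(2) ((-2 * (- (- -2))) + 0)  =[add_zero →]=  (-2 * (- (- -2)))    ⊢ (- (-2 * (- (- -2))))
(3) (- (- -2))  =[neg_neg →]=  -2    ⊢ cost 4, within 4

(- (-2 * -2))   [cost 4]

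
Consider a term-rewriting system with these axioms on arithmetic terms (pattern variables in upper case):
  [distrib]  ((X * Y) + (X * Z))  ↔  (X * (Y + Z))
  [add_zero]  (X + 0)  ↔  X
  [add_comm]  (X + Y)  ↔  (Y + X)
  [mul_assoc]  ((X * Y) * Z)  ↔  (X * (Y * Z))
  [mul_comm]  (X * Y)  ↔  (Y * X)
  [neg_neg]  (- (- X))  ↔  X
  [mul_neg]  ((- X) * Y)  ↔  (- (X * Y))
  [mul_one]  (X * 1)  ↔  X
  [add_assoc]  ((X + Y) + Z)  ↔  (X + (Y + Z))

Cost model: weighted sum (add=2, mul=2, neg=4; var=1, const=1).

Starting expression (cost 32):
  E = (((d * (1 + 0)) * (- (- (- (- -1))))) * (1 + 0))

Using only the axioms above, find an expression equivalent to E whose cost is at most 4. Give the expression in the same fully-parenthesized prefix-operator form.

(d * -1)   [cost 4]

(1) (- (- -1))  =[neg_neg →]=  -1    ⊢ (((d * (1 + 0)) * (- (- -1))) * (1 + 0))
(2) (1 + 0)  =[add_zero →]=  1    ⊢ (((d * 1) * (- (- -1))) * (1 + 0))
(3) (1 + 0)  =[add_zero →]=  1    ⊢ (((d * 1) * (- (- -1))) * 1)
(4) (((d * 1) * (- (- -1))) * 1)  =[mul_one →]=  ((d * 1) * (- (- -1)))
(5) (- (- -1))  =[neg_neg →]=  -1    ⊢ ((d * 1) * -1)
(6) (d * 1)  =[mul_one →]=  d    ⊢ cost 4, within 4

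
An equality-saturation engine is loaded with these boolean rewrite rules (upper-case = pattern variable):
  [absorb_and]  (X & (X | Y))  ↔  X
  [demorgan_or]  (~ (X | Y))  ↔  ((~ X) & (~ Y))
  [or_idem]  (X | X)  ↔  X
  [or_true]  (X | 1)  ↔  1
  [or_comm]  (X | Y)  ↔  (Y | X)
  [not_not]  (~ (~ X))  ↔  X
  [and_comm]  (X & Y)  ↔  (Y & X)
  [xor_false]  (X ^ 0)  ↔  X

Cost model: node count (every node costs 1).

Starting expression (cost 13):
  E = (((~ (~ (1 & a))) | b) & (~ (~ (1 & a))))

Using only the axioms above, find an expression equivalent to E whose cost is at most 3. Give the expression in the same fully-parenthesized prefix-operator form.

step 1: and_comm (→) rewrites (((~ (~ (1 & a))) | b) & (~ (~ (1 & a)))) into ((~ (~ (1 & a))) & ((~ (~ (1 & a))) | b))
step 2: absorb_and (→) rewrites ((~ (~ (1 & a))) & ((~ (~ (1 & a))) | b)) into (~ (~ (1 & a)))
step 3: not_not (→) rewrites (~ (~ (1 & a))) into (1 & a), reaching cost 3 (bound 3)

(1 & a)   [cost 3]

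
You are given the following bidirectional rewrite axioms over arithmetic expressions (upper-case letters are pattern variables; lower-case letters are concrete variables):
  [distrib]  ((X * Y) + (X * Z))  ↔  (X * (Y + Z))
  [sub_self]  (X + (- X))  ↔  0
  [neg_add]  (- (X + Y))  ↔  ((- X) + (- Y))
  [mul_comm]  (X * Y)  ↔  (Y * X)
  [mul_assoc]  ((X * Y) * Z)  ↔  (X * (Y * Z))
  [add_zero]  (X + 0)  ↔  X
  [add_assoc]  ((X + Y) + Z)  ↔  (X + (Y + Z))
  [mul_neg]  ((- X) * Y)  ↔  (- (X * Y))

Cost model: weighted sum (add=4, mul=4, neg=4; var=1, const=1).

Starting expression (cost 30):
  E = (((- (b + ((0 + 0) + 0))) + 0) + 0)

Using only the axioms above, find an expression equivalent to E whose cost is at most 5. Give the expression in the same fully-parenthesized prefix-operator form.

step 1: add_zero (→) rewrites (((- (b + ((0 + 0) + 0))) + 0) + 0) into ((- (b + ((0 + 0) + 0))) + 0)
step 2: add_zero (→) rewrites ((0 + 0) + 0) into (0 + 0), now ((- (b + (0 + 0))) + 0)
step 3: add_zero (→) rewrites (0 + 0) into 0, now ((- (b + 0)) + 0)
step 4: add_zero (→) rewrites ((- (b + 0)) + 0) into (- (b + 0))
step 5: add_zero (→) rewrites (b + 0) into b, reaching cost 5 (bound 5)

(- b)   [cost 5]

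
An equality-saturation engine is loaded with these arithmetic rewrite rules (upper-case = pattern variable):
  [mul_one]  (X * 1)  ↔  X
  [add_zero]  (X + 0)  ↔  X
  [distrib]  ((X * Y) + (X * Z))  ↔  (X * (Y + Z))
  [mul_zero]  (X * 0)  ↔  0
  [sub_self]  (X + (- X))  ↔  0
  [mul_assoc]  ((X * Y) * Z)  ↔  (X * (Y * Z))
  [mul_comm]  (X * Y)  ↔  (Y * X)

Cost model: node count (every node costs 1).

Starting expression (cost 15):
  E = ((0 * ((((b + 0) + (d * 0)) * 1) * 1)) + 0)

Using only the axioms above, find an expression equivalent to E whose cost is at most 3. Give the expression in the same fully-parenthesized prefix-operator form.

step 1: mul_one (→) rewrites (((b + 0) + (d * 0)) * 1) into ((b + 0) + (d * 0)), now ((0 * (((b + 0) + (d * 0)) * 1)) + 0)
step 2: add_zero (→) rewrites ((0 * (((b + 0) + (d * 0)) * 1)) + 0) into (0 * (((b + 0) + (d * 0)) * 1))
step 3: mul_zero (→) rewrites (d * 0) into 0, now (0 * (((b + 0) + 0) * 1))
step 4: add_zero (→) rewrites (b + 0) into b, now (0 * ((b + 0) * 1))
step 5: add_zero (→) rewrites (b + 0) into b, now (0 * (b * 1))
step 6: mul_one (→) rewrites (b * 1) into b, reaching cost 3 (bound 3)

(0 * b)   [cost 3]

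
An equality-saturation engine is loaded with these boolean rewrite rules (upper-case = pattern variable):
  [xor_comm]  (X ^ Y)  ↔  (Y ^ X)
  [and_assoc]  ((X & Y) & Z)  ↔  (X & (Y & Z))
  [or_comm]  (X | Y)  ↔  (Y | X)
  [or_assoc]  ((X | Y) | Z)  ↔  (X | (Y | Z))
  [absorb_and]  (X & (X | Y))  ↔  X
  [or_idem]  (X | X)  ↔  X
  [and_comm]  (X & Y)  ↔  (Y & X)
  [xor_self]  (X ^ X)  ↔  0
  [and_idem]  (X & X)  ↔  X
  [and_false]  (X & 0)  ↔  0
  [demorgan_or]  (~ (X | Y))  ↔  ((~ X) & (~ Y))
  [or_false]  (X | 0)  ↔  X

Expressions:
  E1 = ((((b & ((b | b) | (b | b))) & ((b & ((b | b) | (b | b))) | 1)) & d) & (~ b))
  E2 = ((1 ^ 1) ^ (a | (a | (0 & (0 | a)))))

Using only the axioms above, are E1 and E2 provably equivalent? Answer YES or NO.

NO

Every axiom is a valid identity, so a rewrite proof would force E1 and E2 to agree under every assignment.
At a=1, b=0, d=0: E1 = 0 but E2 = 1; they differ, so no derivation exists.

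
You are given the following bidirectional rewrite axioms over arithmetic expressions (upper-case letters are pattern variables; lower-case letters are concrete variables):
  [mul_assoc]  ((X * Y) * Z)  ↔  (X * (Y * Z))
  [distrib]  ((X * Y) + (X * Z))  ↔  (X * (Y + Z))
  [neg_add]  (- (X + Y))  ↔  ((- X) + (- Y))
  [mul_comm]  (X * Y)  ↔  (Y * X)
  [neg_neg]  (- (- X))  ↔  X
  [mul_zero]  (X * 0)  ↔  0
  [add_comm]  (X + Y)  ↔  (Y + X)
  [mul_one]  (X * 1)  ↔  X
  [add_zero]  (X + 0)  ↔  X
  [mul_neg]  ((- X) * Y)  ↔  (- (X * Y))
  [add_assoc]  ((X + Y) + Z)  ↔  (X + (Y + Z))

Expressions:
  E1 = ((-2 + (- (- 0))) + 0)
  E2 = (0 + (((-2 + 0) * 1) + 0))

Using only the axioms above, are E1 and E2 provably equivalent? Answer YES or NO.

(1) (- (- 0))  =[neg_neg →]=  0    ⊢ ((-2 + 0) + 0)
(2) (-2 + 0)  =[add_comm →]=  (0 + -2)    ⊢ ((0 + -2) + 0)
(3) ((0 + -2) + 0)  =[add_zero →]=  (0 + -2)
(4) -2  =[add_zero ←]=  (-2 + 0)    ⊢ (0 + (-2 + 0))
(5) -2  =[add_zero ←]=  (-2 + 0)    ⊢ (0 + ((-2 + 0) + 0))
(6) (-2 + 0)  =[mul_one ←]=  ((-2 + 0) * 1)    ⊢ E2

YES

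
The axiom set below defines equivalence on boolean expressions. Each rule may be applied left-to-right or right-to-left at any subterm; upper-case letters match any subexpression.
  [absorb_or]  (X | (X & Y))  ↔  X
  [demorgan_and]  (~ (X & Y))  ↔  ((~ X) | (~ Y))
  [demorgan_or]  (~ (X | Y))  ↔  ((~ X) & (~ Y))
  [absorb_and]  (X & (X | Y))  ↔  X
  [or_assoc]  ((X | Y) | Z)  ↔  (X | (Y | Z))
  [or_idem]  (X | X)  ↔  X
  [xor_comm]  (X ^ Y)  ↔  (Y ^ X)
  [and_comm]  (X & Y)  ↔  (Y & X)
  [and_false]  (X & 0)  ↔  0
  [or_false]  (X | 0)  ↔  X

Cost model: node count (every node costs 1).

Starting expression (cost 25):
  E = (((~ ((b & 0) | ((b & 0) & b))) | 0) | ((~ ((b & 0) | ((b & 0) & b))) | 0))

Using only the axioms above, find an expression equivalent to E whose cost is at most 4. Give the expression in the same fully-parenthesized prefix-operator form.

1. [or_idem →] (((~ ((b & 0) | ((b & 0) & b))) | 0) | ((~ ((b & 0) | ((b & 0) & b))) | 0))  →  ((~ ((b & 0) | ((b & 0) & b))) | 0)
2. [absorb_or →] ((b & 0) | ((b & 0) & b))  →  (b & 0);  E = ((~ (b & 0)) | 0)
3. [or_false →] ((~ (b & 0)) | 0)  →  (~ (b & 0));  cost 4 ≤ 4, done

(~ (b & 0))   [cost 4]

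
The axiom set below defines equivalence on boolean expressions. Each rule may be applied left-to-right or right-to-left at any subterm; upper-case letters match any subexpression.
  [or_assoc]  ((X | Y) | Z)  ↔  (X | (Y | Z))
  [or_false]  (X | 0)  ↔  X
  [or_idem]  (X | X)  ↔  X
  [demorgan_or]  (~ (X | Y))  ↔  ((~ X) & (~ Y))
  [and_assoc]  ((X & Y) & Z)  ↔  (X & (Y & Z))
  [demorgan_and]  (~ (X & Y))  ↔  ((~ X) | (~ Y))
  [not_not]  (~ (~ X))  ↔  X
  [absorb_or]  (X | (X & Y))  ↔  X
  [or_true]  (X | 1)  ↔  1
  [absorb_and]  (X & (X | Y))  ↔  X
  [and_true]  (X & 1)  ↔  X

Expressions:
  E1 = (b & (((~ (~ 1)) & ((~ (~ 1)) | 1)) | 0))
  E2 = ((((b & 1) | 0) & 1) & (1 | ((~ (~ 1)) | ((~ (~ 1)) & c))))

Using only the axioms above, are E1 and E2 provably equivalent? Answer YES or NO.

(1) ((~ (~ 1)) & ((~ (~ 1)) | 1))  =[absorb_and →]=  (~ (~ 1))    ⊢ (b & ((~ (~ 1)) | 0))
(2) ((~ (~ 1)) | 0)  =[or_false →]=  (~ (~ 1))    ⊢ (b & (~ (~ 1)))
(3) (~ (~ 1))  =[not_not →]=  1    ⊢ (b & 1)
(4) b  =[and_true ←]=  (b & 1)    ⊢ ((b & 1) & 1)
(5) b  =[or_false ←]=  (b | 0)    ⊢ (((b | 0) & 1) & 1)
(6) b  =[and_true ←]=  (b & 1)    ⊢ ((((b & 1) | 0) & 1) & 1)
(7) 1  =[or_idem ←]=  (1 | 1)    ⊢ ((((b & 1) | 0) & 1) & (1 | 1))
(8) 1  =[not_not ←]=  (~ (~ 1))    ⊢ ((((b & 1) | 0) & 1) & (1 | (~ (~ 1))))
(9) (~ (~ 1))  =[absorb_or ←]=  ((~ (~ 1)) | ((~ (~ 1)) & c))    ⊢ E2

YES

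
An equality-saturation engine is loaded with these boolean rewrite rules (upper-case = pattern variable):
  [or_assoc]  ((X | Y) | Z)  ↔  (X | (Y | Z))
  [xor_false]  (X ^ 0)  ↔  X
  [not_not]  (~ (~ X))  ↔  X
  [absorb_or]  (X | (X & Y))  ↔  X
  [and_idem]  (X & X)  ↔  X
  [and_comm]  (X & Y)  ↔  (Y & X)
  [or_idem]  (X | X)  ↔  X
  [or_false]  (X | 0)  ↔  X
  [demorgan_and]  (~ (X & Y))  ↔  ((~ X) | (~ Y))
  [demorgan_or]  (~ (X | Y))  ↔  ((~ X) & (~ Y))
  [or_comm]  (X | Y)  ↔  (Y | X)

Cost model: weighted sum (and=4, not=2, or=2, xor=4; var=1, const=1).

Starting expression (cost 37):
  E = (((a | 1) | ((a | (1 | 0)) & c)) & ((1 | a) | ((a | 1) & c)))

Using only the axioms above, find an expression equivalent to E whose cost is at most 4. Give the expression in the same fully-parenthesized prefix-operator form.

(a | 1)   [cost 4]

(1) (1 | 0)  =[or_false →]=  1    ⊢ (((a | 1) | ((a | 1) & c)) & ((1 | a) | ((a | 1) & c)))
(2) (1 | a)  =[or_comm →]=  (a | 1)    ⊢ (((a | 1) | ((a | 1) & c)) & ((a | 1) | ((a | 1) & c)))
(3) (((a | 1) | ((a | 1) & c)) & ((a | 1) | ((a | 1) & c)))  =[and_idem →]=  ((a | 1) | ((a | 1) & c))
(4) ((a | 1) | ((a | 1) & c))  =[absorb_or →]=  (a | 1)    ⊢ cost 4, within 4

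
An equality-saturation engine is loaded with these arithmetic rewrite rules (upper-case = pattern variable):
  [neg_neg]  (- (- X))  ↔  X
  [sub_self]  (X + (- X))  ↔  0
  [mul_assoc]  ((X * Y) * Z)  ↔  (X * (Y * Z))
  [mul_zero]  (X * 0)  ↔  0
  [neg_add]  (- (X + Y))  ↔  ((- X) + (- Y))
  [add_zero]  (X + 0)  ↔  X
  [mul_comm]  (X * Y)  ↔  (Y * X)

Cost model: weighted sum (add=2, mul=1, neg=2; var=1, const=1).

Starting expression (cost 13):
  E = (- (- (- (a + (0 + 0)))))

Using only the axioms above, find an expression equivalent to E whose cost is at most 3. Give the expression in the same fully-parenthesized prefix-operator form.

step 1: add_zero (→) rewrites (0 + 0) into 0, now (- (- (- (a + 0))))
step 2: neg_neg (→) rewrites (- (- (a + 0))) into (a + 0), now (- (a + 0))
step 3: add_zero (→) rewrites (a + 0) into a, reaching cost 3 (bound 3)

(- a)   [cost 3]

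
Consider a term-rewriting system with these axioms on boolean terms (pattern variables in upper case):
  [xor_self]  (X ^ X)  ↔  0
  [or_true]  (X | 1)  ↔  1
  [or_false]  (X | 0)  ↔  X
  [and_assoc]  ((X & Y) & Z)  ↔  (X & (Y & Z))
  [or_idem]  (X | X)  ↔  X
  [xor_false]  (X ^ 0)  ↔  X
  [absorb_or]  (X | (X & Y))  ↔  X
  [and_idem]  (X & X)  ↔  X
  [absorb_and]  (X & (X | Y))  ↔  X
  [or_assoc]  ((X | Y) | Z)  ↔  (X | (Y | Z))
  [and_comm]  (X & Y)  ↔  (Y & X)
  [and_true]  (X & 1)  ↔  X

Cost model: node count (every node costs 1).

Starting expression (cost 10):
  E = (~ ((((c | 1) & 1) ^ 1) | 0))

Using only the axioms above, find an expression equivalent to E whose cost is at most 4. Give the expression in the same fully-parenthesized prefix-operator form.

(~ (1 ^ 1))   [cost 4]

(1) (c | 1)  =[or_true →]=  1    ⊢ (~ (((1 & 1) ^ 1) | 0))
(2) (1 & 1)  =[and_idem →]=  1    ⊢ (~ ((1 ^ 1) | 0))
(3) ((1 ^ 1) | 0)  =[or_false →]=  (1 ^ 1)    ⊢ cost 4, within 4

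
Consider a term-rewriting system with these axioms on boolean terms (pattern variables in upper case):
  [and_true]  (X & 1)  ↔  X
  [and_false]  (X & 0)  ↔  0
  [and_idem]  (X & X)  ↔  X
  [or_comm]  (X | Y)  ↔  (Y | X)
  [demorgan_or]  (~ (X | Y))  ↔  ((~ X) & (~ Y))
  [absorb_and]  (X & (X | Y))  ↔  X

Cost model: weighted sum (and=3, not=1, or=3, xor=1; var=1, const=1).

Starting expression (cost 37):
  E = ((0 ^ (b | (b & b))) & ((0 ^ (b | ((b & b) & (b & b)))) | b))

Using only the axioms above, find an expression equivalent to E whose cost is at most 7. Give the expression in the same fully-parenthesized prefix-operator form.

(0 ^ (b | b))   [cost 7]

(1) ((b & b) & (b & b))  =[and_idem →]=  (b & b)    ⊢ ((0 ^ (b | (b & b))) & ((0 ^ (b | (b & b))) | b))
(2) ((0 ^ (b | (b & b))) & ((0 ^ (b | (b & b))) | b))  =[absorb_and →]=  (0 ^ (b | (b & b)))
(3) (b & b)  =[and_idem →]=  b    ⊢ cost 7, within 7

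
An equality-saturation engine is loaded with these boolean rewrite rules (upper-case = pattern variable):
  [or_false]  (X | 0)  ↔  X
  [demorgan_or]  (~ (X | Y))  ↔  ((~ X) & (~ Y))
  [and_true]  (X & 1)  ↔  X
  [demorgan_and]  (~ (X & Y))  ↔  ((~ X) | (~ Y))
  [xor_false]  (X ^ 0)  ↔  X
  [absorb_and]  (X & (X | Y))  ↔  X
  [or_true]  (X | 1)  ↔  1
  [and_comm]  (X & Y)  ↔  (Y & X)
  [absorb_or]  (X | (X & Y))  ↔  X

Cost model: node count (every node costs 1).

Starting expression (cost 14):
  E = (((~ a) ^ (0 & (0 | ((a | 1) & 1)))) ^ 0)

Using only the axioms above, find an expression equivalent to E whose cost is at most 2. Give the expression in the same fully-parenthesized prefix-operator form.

(1) ((a | 1) & 1)  =[and_true →]=  (a | 1)    ⊢ (((~ a) ^ (0 & (0 | (a | 1)))) ^ 0)
(2) (a | 1)  =[or_true →]=  1    ⊢ (((~ a) ^ (0 & (0 | 1))) ^ 0)
(3) (0 & (0 | 1))  =[absorb_and →]=  0    ⊢ (((~ a) ^ 0) ^ 0)
(4) ((~ a) ^ 0)  =[xor_false →]=  (~ a)    ⊢ ((~ a) ^ 0)
(5) ((~ a) ^ 0)  =[xor_false →]=  (~ a)    ⊢ cost 2, within 2

(~ a)   [cost 2]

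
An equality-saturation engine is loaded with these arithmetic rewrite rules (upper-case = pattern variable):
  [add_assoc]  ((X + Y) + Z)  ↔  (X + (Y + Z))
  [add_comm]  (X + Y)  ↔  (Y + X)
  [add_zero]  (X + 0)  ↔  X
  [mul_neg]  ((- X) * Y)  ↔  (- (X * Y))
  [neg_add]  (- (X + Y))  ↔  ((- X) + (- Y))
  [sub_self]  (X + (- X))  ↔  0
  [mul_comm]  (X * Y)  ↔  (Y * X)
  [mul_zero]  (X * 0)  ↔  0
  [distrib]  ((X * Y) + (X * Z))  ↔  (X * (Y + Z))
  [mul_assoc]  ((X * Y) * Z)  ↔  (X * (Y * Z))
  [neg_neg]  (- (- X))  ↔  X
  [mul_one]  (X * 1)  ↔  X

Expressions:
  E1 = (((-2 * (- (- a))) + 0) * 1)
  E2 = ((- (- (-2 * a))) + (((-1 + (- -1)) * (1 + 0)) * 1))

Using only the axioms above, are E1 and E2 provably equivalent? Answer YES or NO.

YES

(1) (((-2 * (- (- a))) + 0) * 1)  =[mul_one →]=  ((-2 * (- (- a))) + 0)
(2) ((-2 * (- (- a))) + 0)  =[add_zero →]=  (-2 * (- (- a)))
(3) (- (- a))  =[neg_neg →]=  a    ⊢ (-2 * a)
(4) (-2 * a)  =[add_zero ←]=  ((-2 * a) + 0)
(5) (-2 * a)  =[neg_neg ←]=  (- (- (-2 * a)))    ⊢ ((- (- (-2 * a))) + 0)
(6) 0  =[mul_one ←]=  (0 * 1)    ⊢ ((- (- (-2 * a))) + (0 * 1))
(7) 0  =[mul_one ←]=  (0 * 1)    ⊢ ((- (- (-2 * a))) + ((0 * 1) * 1))
(8) 1  =[add_zero ←]=  (1 + 0)    ⊢ ((- (- (-2 * a))) + ((0 * (1 + 0)) * 1))
(9) 0  =[sub_self ←]=  (-1 + (- -1))    ⊢ E2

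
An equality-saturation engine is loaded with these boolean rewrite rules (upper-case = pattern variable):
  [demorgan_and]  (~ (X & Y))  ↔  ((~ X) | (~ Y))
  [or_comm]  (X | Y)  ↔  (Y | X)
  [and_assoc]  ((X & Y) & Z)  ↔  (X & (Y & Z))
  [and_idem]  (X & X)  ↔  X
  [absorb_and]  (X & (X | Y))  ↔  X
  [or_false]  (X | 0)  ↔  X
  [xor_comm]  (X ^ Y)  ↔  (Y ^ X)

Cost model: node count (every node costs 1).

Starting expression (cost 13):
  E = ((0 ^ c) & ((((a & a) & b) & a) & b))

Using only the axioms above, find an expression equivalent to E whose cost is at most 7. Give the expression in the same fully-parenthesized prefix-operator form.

1. [and_assoc →] ((((a & a) & b) & a) & b)  →  (((a & a) & b) & (a & b));  E = ((0 ^ c) & (((a & a) & b) & (a & b)))
2. [and_idem →] (a & a)  →  a;  E = ((0 ^ c) & ((a & b) & (a & b)))
3. [and_idem →] ((a & b) & (a & b))  →  (a & b);  cost 7 ≤ 7, done

((0 ^ c) & (a & b))   [cost 7]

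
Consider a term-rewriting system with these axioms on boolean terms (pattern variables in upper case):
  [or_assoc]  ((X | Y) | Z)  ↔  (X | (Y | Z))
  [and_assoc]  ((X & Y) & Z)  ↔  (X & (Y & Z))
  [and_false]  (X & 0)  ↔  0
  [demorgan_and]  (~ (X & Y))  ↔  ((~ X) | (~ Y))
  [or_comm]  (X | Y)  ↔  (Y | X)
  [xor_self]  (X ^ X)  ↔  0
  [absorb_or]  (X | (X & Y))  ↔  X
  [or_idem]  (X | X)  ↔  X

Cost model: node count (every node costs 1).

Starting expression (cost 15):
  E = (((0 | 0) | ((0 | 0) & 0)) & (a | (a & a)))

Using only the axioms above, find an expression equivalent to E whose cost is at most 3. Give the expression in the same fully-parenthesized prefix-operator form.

(1) (a | (a & a))  =[absorb_or →]=  a    ⊢ (((0 | 0) | ((0 | 0) & 0)) & a)
(2) ((0 | 0) | ((0 | 0) & 0))  =[absorb_or →]=  (0 | 0)    ⊢ ((0 | 0) & a)
(3) (0 | 0)  =[or_idem →]=  0    ⊢ cost 3, within 3

(0 & a)   [cost 3]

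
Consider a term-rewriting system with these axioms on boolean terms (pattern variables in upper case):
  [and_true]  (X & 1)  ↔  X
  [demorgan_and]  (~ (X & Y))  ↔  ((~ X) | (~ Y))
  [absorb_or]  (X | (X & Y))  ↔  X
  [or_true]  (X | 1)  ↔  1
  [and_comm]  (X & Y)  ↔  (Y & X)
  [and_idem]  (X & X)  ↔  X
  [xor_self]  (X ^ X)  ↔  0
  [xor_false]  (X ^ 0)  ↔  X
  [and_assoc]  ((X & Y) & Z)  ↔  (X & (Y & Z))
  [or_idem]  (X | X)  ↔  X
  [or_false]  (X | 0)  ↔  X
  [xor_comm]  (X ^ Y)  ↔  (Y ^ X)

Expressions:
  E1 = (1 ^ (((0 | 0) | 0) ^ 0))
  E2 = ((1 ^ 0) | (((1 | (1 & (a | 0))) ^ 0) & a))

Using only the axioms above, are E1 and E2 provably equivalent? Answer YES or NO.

YES

step 1: or_false (→) rewrites ((0 | 0) | 0) into (0 | 0), now (1 ^ ((0 | 0) ^ 0))
step 2: xor_false (→) rewrites ((0 | 0) ^ 0) into (0 | 0), now (1 ^ (0 | 0))
step 3: or_false (→) rewrites (0 | 0) into 0, now (1 ^ 0)
step 4: absorb_or (←) rewrites (1 ^ 0) into ((1 ^ 0) | ((1 ^ 0) & a))
step 5: absorb_or (←) rewrites 1 into (1 | (1 & a)), now ((1 ^ 0) | (((1 | (1 & a)) ^ 0) & a))
step 6: or_false (←) rewrites a into (a | 0), which is E2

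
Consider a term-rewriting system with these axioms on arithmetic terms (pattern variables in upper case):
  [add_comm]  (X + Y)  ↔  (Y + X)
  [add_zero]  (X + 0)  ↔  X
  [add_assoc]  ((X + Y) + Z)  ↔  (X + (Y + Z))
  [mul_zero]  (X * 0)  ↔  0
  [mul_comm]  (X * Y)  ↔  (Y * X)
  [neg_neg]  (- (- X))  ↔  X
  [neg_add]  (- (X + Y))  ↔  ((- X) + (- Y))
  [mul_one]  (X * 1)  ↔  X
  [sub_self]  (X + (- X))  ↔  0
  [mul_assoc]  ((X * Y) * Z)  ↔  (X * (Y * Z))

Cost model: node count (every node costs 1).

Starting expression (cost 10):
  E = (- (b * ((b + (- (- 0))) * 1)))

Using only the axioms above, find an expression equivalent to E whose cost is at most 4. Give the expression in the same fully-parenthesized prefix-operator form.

step 1: neg_neg (→) rewrites (- (- 0)) into 0, now (- (b * ((b + 0) * 1)))
step 2: add_zero (→) rewrites (b + 0) into b, now (- (b * (b * 1)))
step 3: mul_one (→) rewrites (b * 1) into b, reaching cost 4 (bound 4)

(- (b * b))   [cost 4]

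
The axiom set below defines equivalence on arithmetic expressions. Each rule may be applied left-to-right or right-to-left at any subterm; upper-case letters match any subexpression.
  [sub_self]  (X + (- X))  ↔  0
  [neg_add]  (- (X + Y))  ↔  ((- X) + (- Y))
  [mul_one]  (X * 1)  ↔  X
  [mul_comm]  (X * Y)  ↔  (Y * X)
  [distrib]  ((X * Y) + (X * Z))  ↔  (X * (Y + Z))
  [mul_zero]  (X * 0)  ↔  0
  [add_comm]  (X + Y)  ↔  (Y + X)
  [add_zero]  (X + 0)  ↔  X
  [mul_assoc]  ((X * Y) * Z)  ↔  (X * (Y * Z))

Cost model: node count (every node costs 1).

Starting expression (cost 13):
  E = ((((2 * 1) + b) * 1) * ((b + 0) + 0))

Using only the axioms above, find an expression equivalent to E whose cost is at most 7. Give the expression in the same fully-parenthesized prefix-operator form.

((2 + b) * (b + 0))   [cost 7]

1. [mul_one →] (((2 * 1) + b) * 1)  →  ((2 * 1) + b);  E = (((2 * 1) + b) * ((b + 0) + 0))
2. [mul_one →] (2 * 1)  →  2;  E = ((2 + b) * ((b + 0) + 0))
3. [add_zero →] (b + 0)  →  b;  cost 7 ≤ 7, done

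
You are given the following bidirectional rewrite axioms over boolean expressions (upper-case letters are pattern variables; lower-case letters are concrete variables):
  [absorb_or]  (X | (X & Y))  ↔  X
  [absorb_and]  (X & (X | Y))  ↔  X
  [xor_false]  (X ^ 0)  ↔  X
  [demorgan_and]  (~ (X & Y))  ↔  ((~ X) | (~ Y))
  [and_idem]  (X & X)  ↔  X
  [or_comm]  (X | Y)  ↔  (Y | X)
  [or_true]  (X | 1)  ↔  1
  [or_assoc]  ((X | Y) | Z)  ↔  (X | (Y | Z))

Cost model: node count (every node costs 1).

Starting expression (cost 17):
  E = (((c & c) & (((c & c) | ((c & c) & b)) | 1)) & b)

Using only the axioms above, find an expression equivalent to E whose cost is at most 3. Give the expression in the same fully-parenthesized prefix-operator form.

(c & b)   [cost 3]

step 1: absorb_or (→) rewrites ((c & c) | ((c & c) & b)) into (c & c), now (((c & c) & ((c & c) | 1)) & b)
step 2: absorb_and (→) rewrites ((c & c) & ((c & c) | 1)) into (c & c), now ((c & c) & b)
step 3: and_idem (→) rewrites (c & c) into c, reaching cost 3 (bound 3)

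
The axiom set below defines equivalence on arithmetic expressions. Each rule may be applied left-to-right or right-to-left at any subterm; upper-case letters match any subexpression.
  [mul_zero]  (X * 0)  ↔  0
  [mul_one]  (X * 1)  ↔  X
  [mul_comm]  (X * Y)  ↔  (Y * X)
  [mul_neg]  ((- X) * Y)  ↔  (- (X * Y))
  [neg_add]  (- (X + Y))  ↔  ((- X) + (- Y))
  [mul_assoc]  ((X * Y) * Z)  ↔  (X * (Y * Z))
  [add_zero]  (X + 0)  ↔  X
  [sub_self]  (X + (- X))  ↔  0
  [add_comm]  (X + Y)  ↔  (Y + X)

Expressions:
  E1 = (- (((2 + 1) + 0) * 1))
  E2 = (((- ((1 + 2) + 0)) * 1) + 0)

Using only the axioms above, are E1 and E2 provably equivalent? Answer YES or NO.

1. [mul_one →] (((2 + 1) + 0) * 1)  →  ((2 + 1) + 0);  E1 = (- ((2 + 1) + 0))
2. [add_comm →] (2 + 1)  →  (1 + 2);  E1 = (- ((1 + 2) + 0))
3. [add_zero →] ((1 + 2) + 0)  →  (1 + 2);  E1 = (- (1 + 2))
4. [add_zero ←] (- (1 + 2))  →  ((- (1 + 2)) + 0)
5. [add_zero ←] (1 + 2)  →  ((1 + 2) + 0);  E1 = ((- ((1 + 2) + 0)) + 0)
6. [mul_one ←] (- ((1 + 2) + 0))  →  ((- ((1 + 2) + 0)) * 1);  this is E2

YES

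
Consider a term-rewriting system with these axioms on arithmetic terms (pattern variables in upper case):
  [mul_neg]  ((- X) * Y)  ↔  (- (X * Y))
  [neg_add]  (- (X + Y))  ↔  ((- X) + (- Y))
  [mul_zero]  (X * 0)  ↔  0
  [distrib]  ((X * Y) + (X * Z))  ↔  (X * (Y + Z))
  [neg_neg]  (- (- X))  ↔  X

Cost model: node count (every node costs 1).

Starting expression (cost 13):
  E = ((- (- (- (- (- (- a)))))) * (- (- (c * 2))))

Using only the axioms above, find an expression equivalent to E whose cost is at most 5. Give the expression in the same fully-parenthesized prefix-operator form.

(a * (c * 2))   [cost 5]

1. [neg_neg →] (- (- (- (- a))))  →  (- (- a));  E = ((- (- (- (- a)))) * (- (- (c * 2))))
2. [neg_neg →] (- (- (c * 2)))  →  (c * 2);  E = ((- (- (- (- a)))) * (c * 2))
3. [neg_neg →] (- (- (- a)))  →  (- a);  E = ((- (- a)) * (c * 2))
4. [neg_neg →] (- (- a))  →  a;  cost 5 ≤ 5, done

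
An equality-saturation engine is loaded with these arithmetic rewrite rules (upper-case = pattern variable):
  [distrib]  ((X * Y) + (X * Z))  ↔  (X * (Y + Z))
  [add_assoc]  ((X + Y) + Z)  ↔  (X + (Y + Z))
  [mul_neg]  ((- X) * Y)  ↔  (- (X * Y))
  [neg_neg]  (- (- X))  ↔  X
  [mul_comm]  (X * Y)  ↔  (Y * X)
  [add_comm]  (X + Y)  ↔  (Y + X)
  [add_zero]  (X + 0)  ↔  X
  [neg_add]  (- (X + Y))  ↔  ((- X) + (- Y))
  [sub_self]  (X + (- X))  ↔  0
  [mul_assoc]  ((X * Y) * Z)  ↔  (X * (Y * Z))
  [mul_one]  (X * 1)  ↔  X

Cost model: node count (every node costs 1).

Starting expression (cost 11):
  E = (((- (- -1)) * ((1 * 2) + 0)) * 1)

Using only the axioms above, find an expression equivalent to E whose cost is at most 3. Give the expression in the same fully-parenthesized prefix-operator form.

(-1 * 2)   [cost 3]

1. [mul_one →] (((- (- -1)) * ((1 * 2) + 0)) * 1)  →  ((- (- -1)) * ((1 * 2) + 0))
2. [neg_neg →] (- (- -1))  →  -1;  E = (-1 * ((1 * 2) + 0))
3. [mul_comm →] (1 * 2)  →  (2 * 1);  E = (-1 * ((2 * 1) + 0))
4. [mul_one →] (2 * 1)  →  2;  E = (-1 * (2 + 0))
5. [add_zero →] (2 + 0)  →  2;  cost 3 ≤ 3, done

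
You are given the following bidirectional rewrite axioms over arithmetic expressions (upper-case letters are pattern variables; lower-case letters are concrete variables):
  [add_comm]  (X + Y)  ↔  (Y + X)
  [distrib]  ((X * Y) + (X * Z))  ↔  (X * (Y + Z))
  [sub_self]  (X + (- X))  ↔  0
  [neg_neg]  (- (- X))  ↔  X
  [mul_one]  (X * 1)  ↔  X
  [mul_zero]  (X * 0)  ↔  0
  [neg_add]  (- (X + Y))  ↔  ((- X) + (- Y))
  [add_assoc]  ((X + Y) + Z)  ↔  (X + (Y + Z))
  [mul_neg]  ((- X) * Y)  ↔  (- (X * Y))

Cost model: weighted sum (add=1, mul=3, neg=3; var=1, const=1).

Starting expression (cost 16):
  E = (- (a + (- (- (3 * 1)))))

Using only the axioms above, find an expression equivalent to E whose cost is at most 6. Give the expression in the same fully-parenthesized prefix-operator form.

(- (3 + a))   [cost 6]

step 1: add_comm (→) rewrites (a + (- (- (3 * 1)))) into ((- (- (3 * 1))) + a), now (- ((- (- (3 * 1))) + a))
step 2: mul_one (→) rewrites (3 * 1) into 3, now (- ((- (- 3)) + a))
step 3: neg_neg (→) rewrites (- (- 3)) into 3, reaching cost 6 (bound 6)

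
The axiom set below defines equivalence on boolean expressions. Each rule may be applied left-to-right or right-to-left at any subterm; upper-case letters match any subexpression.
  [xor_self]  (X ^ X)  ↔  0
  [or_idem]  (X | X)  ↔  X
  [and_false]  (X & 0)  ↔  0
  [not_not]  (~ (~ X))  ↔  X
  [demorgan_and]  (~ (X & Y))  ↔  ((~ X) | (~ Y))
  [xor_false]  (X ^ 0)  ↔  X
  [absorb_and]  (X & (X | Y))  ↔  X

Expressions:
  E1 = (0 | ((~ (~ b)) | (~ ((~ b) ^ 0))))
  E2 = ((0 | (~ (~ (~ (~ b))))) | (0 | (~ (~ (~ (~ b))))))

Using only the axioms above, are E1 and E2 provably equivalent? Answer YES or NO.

YES

1. [xor_false →] ((~ b) ^ 0)  →  (~ b);  E1 = (0 | ((~ (~ b)) | (~ (~ b))))
2. [or_idem →] ((~ (~ b)) | (~ (~ b)))  →  (~ (~ b));  E1 = (0 | (~ (~ b)))
3. [not_not ←] b  →  (~ (~ b));  E1 = (0 | (~ (~ (~ (~ b)))))
4. [or_idem ←] (0 | (~ (~ (~ (~ b)))))  →  ((0 | (~ (~ (~ (~ b))))) | (0 | (~ (~ (~ (~ b))))));  this is E2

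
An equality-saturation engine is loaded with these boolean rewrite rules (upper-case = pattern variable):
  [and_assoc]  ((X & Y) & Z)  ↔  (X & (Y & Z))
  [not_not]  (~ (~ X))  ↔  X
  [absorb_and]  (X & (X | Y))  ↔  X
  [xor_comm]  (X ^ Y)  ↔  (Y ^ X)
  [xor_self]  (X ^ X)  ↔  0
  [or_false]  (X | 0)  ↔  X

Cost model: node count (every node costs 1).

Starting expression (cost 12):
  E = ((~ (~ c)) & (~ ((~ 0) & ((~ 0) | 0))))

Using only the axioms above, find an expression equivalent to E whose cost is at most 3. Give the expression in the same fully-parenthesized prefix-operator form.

(1) (~ (~ c))  =[not_not →]=  c    ⊢ (c & (~ ((~ 0) & ((~ 0) | 0))))
(2) ((~ 0) & ((~ 0) | 0))  =[absorb_and →]=  (~ 0)    ⊢ (c & (~ (~ 0)))
(3) (~ (~ 0))  =[not_not →]=  0    ⊢ cost 3, within 3

(c & 0)   [cost 3]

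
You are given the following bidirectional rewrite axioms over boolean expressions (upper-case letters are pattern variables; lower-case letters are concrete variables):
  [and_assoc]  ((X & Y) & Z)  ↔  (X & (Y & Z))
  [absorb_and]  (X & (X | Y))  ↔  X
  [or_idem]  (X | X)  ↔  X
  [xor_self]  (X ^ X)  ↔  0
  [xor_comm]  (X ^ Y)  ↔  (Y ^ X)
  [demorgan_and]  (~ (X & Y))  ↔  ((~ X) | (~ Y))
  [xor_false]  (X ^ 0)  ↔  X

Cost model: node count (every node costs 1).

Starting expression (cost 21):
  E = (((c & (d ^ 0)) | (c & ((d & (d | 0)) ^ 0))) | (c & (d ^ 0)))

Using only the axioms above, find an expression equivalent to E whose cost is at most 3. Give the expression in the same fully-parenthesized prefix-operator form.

(c & d)   [cost 3]

1. [absorb_and →] (d & (d | 0))  →  d;  E = (((c & (d ^ 0)) | (c & (d ^ 0))) | (c & (d ^ 0)))
2. [or_idem →] ((c & (d ^ 0)) | (c & (d ^ 0)))  →  (c & (d ^ 0));  E = ((c & (d ^ 0)) | (c & (d ^ 0)))
3. [or_idem →] ((c & (d ^ 0)) | (c & (d ^ 0)))  →  (c & (d ^ 0))
4. [xor_false →] (d ^ 0)  →  d;  cost 3 ≤ 3, done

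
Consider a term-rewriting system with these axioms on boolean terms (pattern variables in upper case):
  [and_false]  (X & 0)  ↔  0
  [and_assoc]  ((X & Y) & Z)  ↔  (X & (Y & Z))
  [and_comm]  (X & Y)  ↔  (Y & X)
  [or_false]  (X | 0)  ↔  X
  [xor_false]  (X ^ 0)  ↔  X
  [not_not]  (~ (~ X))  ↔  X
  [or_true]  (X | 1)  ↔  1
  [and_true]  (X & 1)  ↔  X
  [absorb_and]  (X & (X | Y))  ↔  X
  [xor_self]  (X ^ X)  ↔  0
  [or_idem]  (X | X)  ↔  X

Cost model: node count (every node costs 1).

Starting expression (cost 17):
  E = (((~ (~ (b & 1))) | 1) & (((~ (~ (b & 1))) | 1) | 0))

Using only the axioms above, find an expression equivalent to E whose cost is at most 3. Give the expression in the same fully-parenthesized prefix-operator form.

(b | 1)   [cost 3]

(1) (((~ (~ (b & 1))) | 1) & (((~ (~ (b & 1))) | 1) | 0))  =[absorb_and →]=  ((~ (~ (b & 1))) | 1)
(2) (b & 1)  =[and_true →]=  b    ⊢ ((~ (~ b)) | 1)
(3) (~ (~ b))  =[not_not →]=  b    ⊢ cost 3, within 3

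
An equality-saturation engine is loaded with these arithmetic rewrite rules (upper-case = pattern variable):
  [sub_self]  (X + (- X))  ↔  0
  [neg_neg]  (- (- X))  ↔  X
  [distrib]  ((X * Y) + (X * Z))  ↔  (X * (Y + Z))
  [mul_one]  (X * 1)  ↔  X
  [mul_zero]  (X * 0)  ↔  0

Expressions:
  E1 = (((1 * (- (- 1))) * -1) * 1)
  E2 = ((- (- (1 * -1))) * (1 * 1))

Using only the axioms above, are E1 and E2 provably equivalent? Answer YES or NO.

YES

1. [mul_one →] (((1 * (- (- 1))) * -1) * 1)  →  ((1 * (- (- 1))) * -1)
2. [neg_neg →] (- (- 1))  →  1;  E1 = ((1 * 1) * -1)
3. [mul_one →] (1 * 1)  →  1;  E1 = (1 * -1)
4. [mul_one ←] (1 * -1)  →  ((1 * -1) * 1)
5. [mul_one ←] 1  →  (1 * 1);  E1 = ((1 * -1) * (1 * 1))
6. [neg_neg ←] (1 * -1)  →  (- (- (1 * -1)));  this is E2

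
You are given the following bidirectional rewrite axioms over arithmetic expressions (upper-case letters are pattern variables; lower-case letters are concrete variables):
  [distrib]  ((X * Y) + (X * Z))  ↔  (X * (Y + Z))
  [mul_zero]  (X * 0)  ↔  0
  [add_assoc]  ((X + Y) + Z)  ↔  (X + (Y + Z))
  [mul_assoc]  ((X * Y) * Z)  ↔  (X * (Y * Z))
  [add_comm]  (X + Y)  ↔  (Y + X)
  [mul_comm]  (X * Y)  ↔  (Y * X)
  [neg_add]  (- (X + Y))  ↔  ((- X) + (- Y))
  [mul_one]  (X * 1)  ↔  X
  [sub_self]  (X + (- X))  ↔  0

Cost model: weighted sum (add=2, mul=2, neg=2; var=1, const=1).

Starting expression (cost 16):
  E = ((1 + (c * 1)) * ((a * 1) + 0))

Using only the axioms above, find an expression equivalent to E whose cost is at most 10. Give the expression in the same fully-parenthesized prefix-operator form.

(1) (1 + (c * 1))  =[add_comm →]=  ((c * 1) + 1)    ⊢ (((c * 1) + 1) * ((a * 1) + 0))
(2) (a * 1)  =[mul_one →]=  a    ⊢ (((c * 1) + 1) * (a + 0))
(3) (c * 1)  =[mul_one →]=  c    ⊢ cost 10, within 10

((c + 1) * (a + 0))   [cost 10]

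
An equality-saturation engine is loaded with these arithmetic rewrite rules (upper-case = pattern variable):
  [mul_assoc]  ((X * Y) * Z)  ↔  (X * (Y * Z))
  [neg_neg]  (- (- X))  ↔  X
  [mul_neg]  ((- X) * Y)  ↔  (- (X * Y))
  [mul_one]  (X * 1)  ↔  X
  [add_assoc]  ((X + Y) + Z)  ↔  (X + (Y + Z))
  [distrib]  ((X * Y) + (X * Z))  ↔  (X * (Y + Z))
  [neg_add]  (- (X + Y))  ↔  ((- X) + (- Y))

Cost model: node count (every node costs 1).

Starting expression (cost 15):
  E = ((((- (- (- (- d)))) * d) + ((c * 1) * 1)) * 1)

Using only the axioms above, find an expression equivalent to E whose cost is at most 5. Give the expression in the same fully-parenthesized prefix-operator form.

(1) (- (- (- d)))  =[neg_neg →]=  (- d)    ⊢ ((((- (- d)) * d) + ((c * 1) * 1)) * 1)
(2) ((c * 1) * 1)  =[mul_one →]=  (c * 1)    ⊢ ((((- (- d)) * d) + (c * 1)) * 1)
(3) (- (- d))  =[neg_neg →]=  d    ⊢ (((d * d) + (c * 1)) * 1)
(4) (((d * d) + (c * 1)) * 1)  =[mul_one →]=  ((d * d) + (c * 1))
(5) (c * 1)  =[mul_one →]=  c    ⊢ cost 5, within 5

((d * d) + c)   [cost 5]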